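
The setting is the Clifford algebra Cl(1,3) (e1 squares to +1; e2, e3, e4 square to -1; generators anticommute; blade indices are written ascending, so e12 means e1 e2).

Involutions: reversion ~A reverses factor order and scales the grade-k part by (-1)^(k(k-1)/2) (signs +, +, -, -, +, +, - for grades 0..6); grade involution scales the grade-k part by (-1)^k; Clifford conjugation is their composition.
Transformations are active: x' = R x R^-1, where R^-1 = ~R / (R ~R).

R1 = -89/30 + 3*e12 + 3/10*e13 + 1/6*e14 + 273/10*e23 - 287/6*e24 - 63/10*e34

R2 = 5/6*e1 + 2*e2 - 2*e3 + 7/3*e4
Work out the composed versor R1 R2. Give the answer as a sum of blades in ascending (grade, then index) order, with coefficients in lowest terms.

Distribute over the terms of R2 (each basis-blade product reordered to ascending indices, repeated generators contracted through their squares):
R1 (5/6*e1) = -89/36*e1 - 5/2*e2 - 1/4*e3 - 5/36*e4 + 91/4*e123 - 1435/36*e124 - 21/4*e134
R1 (2*e2) = -6*e1 - 89/15*e2 + 273/5*e3 - 287/3*e4 - 3/5*e123 - 1/3*e124 - 63/5*e234
R1 (-2*e3) = 3/5*e1 + 273/5*e2 + 89/15*e3 + 63/5*e4 - 6*e123 + 1/3*e134 - 287/3*e234
R1 (7/3*e4) = -7/18*e1 + 2009/18*e2 + 147/10*e3 - 623/90*e4 + 7*e124 + 7/10*e134 + 637/10*e234
Summing the partial products and collecting blades:
Answer: -1487/180*e1 + 1420/9*e2 + 4499/60*e3 - 16223/180*e4 + 323/20*e123 - 1195/36*e124 - 253/60*e134 - 1337/30*e234


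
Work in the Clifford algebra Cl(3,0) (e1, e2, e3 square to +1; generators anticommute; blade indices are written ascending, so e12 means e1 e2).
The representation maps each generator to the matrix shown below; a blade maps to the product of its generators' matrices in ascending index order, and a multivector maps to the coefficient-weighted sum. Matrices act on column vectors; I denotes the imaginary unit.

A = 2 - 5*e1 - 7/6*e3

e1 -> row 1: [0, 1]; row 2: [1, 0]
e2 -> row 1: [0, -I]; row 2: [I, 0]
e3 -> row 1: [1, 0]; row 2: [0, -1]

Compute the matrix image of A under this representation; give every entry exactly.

M = (2)*1 + (-5)*rho(e1) + (-7/6)*rho(e3), summed entrywise (1 is the identity matrix):
Answer: row 1: [5/6, -5]; row 2: [-5, 19/6]


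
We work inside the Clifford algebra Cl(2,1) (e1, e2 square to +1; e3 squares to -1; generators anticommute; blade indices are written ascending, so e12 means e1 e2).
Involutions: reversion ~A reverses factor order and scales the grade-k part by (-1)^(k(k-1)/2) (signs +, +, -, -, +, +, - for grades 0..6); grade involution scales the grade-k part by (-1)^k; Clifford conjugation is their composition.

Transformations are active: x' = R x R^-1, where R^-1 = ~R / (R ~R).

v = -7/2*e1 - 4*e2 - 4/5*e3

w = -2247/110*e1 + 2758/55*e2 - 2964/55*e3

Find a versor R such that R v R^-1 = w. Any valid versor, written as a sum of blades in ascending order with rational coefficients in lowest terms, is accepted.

Why this works: both vectors square to 2761/100, so q(v) = q(w) and R = v + w = -1316/55*e1 + 2538/55*e2 - 3008/55*e3 carries v to w — its own direction survives, the complement (v - w)/2 flips.
Answer: -1316/55*e1 + 2538/55*e2 - 3008/55*e3


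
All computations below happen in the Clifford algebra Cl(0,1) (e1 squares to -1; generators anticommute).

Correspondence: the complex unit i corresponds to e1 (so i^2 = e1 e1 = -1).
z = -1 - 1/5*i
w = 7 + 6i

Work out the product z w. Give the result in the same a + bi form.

In blades: z = -1 - 1/5*e1, w = 7 + 6*e1.
Distribute z over w term by term (generator squares from the signature, products reordered to ascending indices): (-1)*w = -7 - 6*e1; (-1/5*e1)*w = 6/5 - 7/5*e1.
Sum: -29/5 - 37/5*e1; translating back through the correspondence:
Answer: -29/5 - 37/5*i


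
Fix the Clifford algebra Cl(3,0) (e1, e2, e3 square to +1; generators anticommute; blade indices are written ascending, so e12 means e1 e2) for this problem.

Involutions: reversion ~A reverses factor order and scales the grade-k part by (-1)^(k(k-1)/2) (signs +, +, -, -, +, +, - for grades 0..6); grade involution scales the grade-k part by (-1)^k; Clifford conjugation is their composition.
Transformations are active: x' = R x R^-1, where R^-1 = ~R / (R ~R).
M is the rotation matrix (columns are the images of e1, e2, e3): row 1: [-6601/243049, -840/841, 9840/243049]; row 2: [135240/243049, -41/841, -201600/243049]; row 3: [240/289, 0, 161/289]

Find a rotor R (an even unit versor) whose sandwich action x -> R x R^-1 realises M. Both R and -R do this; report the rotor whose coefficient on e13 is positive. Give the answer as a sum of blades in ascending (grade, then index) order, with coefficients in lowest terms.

Method: write R = a + b12*e12 + b13*e13 + b23*e23 with a^2 + b12^2 + b13^2 + b23^2 = 1 (so R^-1 = ~R). Expanding the columns R e_j ~R gives tr M = 4a^2 - 1 and, from the antisymmetric part, M21 - M12 = -4a*b12, M13 - M31 = 4a*b13, M32 - M23 = -4a*b23.
Here tr M = 116951/243049, so a^2 = (1 + tr M)/4 = 90000/243049 and a = ±300/493. Taking a = 300/493: M21 - M12 = 378000/243049, M13 - M31 = -192000/243049, M32 - M23 = 201600/243049, giving b12 = -315/493, b13 = -160/493, b23 = -168/493, i.e. R = 300/493 - 315/493*e12 - 160/493*e13 - 168/493*e23.
Its e13 coefficient is negative, so report the other preimage -R.
Answer: -300/493 + 315/493*e12 + 160/493*e13 + 168/493*e23. Uniqueness: Spin(3) -> SO(3) maps R and -R to the same rotation of trace 116951/243049; fixing the sign of the e13 coefficient removes the ambiguity.


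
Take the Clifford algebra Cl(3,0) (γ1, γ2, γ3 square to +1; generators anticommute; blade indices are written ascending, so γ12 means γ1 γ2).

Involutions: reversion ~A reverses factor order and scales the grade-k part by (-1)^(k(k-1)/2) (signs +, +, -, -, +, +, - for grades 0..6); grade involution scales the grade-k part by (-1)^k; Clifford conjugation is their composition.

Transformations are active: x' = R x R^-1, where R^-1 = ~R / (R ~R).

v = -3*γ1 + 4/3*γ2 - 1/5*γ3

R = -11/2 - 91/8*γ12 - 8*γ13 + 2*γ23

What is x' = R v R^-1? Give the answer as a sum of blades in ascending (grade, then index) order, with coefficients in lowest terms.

~R = -11/2 + 91/8*γ12 + 8*γ13 - 2*γ23, and R ~R = 14569/64, so R^-1 = ~R / (14569/64).
R v = 44/15*γ1 - 5023/120*γ2 - 767/30*γ3 + 833/120*γ123
Answer: 43419/14569*γ1 + 85756/72845*γ2 + 32417/43707*γ3


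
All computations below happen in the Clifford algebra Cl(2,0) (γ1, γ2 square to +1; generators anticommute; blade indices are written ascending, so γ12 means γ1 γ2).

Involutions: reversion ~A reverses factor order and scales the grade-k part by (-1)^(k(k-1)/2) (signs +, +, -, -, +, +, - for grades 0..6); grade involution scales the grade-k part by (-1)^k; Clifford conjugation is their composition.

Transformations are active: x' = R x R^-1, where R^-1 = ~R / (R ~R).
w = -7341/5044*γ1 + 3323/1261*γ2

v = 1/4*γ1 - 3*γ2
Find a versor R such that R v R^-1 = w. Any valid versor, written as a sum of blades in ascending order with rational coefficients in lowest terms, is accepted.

Key observation: q(v) = q(w) = 145/16 (sandwiches preserve the norm), so R = v + w = -1520/1261*γ1 - 460/1261*γ2 works whenever it is invertible — the component of v along it is kept and (v - w)/2 reverses, sending v to w.
Answer: -1520/1261*γ1 - 460/1261*γ2


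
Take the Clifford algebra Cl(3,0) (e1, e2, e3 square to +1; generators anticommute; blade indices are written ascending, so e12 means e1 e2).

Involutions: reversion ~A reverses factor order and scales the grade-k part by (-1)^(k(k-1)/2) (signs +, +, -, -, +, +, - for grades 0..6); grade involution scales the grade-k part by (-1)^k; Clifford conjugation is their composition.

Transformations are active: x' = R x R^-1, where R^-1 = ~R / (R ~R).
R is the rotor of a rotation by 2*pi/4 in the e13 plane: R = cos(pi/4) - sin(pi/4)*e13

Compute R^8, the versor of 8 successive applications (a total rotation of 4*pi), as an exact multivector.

Because a rotor carries half the rotation angle, composing 8 copies of this e13-plane rotor multiplies the phase: 8*(pi/4) = 2*pi, hence R^8 = cos(2*pi) - sin(2*pi)*e13.
cos(2*pi) = 1 and sin(2*pi) = 0, so R^8 = 1. The total rotation 4*pi is 2 full turns, so every vector returns to itself, yet the rotor is +1, back on the identity sheet (an even number of 2*pi turns).
Answer: 1


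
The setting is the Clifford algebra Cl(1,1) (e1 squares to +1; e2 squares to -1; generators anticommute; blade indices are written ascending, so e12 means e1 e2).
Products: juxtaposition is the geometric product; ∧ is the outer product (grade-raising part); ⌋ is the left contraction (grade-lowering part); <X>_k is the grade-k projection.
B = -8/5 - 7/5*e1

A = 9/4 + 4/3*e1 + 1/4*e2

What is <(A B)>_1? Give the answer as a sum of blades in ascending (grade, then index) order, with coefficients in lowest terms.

step 1: -82/15 - 317/60*e1 - 2/5*e2 + 7/20*e12
step 2: -317/60*e1 - 2/5*e2
Answer: -317/60*e1 - 2/5*e2


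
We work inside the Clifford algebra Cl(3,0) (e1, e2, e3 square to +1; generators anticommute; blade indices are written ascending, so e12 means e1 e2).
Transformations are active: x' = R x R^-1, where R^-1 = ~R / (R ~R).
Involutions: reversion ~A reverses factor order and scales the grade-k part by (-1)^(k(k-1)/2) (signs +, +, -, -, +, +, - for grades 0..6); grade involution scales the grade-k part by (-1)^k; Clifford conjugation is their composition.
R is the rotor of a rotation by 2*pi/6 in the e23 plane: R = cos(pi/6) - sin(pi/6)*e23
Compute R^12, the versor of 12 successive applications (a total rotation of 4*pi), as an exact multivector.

Half-angle bookkeeping: 12 applications in e23 add up to rotor phase 12*pi/6 = 2*pi, so R^12 = cos(2*pi) - sin(2*pi)*e23.
cos(2*pi) = 1 and sin(2*pi) = 0, so R^12 = 1. The total rotation 4*pi is 2 full turns, so every vector returns to itself, yet the rotor is +1, back on the identity sheet (an even number of 2*pi turns).
Answer: 1


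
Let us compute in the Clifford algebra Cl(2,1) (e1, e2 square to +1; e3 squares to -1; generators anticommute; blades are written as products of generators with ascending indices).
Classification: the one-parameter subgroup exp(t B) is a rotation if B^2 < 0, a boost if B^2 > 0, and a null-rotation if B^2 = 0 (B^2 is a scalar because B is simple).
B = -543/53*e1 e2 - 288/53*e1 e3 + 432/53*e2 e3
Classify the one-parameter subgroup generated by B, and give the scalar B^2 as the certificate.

B^2 term by term: the squares give (-543/53)^2*(e1 e2)^2 + (-288/53)^2*(e1 e3)^2 + (432/53)^2*(e2 e3)^2 = 294849/2809*(-1) + 82944/2809*(+1) + 186624/2809*(+1) = -9 (each basis 2-blade squares to minus the product of its generators' squares); cross terms between blades sharing an index anticommute and cancel. So B^2 = -9.
Answer: rotation, certificate B^2 = -9. No conjugation can change B^2 = -9; the sign gives the class.


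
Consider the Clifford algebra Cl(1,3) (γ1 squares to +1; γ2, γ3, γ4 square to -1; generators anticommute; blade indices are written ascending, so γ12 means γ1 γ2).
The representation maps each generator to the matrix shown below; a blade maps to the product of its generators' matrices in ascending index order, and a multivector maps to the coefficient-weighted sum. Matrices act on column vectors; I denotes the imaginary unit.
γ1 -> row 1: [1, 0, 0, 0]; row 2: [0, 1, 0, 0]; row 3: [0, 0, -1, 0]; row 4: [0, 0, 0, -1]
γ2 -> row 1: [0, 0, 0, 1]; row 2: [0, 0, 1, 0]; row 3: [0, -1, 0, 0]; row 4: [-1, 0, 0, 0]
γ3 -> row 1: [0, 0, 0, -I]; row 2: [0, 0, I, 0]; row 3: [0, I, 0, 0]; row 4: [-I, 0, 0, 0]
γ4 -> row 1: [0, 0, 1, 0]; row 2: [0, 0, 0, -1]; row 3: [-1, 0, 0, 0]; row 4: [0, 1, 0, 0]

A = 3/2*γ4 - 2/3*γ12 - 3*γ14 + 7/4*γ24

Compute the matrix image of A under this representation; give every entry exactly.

Bivector images (products of the table entries): rho(γ12) = rho(γ1)rho(γ2) = row 1: [0, 0, 0, 1]; row 2: [0, 0, 1, 0]; row 3: [0, 1, 0, 0]; row 4: [1, 0, 0, 0]; rho(γ14) = rho(γ1)rho(γ4) = row 1: [0, 0, 1, 0]; row 2: [0, 0, 0, -1]; row 3: [1, 0, 0, 0]; row 4: [0, -1, 0, 0]; rho(γ24) = rho(γ2)rho(γ4) = row 1: [0, 1, 0, 0]; row 2: [-1, 0, 0, 0]; row 3: [0, 0, 0, 1]; row 4: [0, 0, -1, 0].
M = (3/2)*rho(γ4) + (-2/3)*rho(γ12) + (-3)*rho(γ14) + (7/4)*rho(γ24), summed entrywise:
Answer: row 1: [0, 7/4, -3/2, -2/3]; row 2: [-7/4, 0, -2/3, 3/2]; row 3: [-9/2, -2/3, 0, 7/4]; row 4: [-2/3, 9/2, -7/4, 0]


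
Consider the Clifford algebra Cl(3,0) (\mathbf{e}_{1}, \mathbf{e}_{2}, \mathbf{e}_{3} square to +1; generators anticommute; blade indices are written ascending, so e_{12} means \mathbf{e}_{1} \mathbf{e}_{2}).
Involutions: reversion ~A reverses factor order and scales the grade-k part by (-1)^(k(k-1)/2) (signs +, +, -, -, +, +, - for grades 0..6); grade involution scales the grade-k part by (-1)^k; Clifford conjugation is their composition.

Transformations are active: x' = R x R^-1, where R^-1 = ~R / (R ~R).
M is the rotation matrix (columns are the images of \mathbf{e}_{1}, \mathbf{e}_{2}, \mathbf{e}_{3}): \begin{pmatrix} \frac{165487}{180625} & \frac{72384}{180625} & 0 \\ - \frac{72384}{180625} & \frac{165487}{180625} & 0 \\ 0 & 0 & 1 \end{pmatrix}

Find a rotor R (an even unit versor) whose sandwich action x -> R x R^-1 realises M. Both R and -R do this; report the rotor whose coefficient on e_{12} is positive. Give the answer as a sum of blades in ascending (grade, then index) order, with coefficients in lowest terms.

Method: write R = a + b12*e_{12} + b13*e_{13} + b23*e_{23} with a^2 + b12^2 + b13^2 + b23^2 = 1 (so R^-1 = ~R). Expanding the columns R e_j ~R gives tr M = 4a^2 - 1 and, from the antisymmetric part, M21 - M12 = -4a*b12, M13 - M31 = 4a*b13, M32 - M23 = -4a*b23.
Here tr M = \frac{511599}{180625}, so a^2 = (1 + tr M)/4 = \frac{173056}{180625} and a = ±\frac{416}{425}. Taking a = \frac{416}{425}: M21 - M12 = -\frac{144768}{180625}, M13 - M31 = 0, M32 - M23 = 0, giving b12 = \frac{87}{425}, b13 = 0, b23 = 0, i.e. R = \frac{416}{425} + \frac{87}{425} e_{12}.
Its e_{12} coefficient is already positive.
Answer: \frac{416}{425} + \frac{87}{425} e_{12}. Key observation: the double cover Spin(3) -> SO(3) sends R and -R to the same matrix (trace \frac{511599}{180625} here), so the stated sign of the e_{12} coefficient is what selects one sheet.


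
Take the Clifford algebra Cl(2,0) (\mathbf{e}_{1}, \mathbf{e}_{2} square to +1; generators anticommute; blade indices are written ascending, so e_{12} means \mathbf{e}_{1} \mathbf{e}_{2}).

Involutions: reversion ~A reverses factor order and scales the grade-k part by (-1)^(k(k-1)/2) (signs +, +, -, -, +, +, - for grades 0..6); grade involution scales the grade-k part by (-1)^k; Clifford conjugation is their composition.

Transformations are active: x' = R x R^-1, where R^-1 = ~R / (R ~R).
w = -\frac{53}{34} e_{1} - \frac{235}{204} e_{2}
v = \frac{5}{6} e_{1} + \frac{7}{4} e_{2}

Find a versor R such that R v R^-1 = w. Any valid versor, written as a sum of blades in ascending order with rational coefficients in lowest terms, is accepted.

Key observation: q(v) = q(w) = \frac{541}{144} (sandwiches preserve the norm), so R = v + w = -\frac{37}{51} e_{1} + \frac{61}{102} e_{2} works whenever it is invertible — the component of v along it is kept and (v - w)/2 reverses, sending v to w.
Answer: -\frac{37}{51} e_{1} + \frac{61}{102} e_{2}


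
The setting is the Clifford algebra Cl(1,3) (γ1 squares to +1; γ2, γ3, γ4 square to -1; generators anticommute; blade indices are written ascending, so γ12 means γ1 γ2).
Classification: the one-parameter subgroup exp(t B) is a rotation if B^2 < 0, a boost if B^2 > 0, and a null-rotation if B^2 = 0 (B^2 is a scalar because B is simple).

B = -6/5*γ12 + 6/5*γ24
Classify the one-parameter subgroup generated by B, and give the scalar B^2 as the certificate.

B^2 term by term: the squares give (-6/5)^2*(γ12)^2 + (6/5)^2*(γ24)^2 = 36/25*(+1) + 36/25*(-1) = 0 (each basis 2-blade squares to minus the product of its generators' squares); cross terms between blades sharing an index anticommute and cancel. So B^2 = 0.
Answer: null-rotation, certificate B^2 = 0. Certificate logic: 0 is a conjugation-invariant scalar, so its sign fixes rotation versus boost versus null-rotation outright.


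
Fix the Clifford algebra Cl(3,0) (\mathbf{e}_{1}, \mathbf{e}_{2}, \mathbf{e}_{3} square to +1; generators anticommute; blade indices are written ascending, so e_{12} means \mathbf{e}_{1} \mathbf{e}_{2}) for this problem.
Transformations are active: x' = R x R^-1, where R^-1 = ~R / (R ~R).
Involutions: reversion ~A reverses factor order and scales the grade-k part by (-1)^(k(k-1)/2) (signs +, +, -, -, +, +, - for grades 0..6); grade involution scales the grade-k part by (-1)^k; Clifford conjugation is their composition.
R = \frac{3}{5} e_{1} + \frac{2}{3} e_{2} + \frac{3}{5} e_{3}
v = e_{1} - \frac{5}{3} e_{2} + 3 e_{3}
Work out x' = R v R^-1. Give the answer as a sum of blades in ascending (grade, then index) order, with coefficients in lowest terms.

~R = \frac{3}{5} e_{1} + \frac{2}{3} e_{2} + \frac{3}{5} e_{3}, and R ~R = \frac{262}{225}, so R^-1 = ~R / (\frac{262}{225}).
R v = \frac{58}{45} - \frac{5}{3} e_{12} + \frac{6}{5} e_{13} + 3 e_{23}
Answer: \frac{43}{131} e_{1} + \frac{1235}{393} e_{2} - \frac{219}{131} e_{3}


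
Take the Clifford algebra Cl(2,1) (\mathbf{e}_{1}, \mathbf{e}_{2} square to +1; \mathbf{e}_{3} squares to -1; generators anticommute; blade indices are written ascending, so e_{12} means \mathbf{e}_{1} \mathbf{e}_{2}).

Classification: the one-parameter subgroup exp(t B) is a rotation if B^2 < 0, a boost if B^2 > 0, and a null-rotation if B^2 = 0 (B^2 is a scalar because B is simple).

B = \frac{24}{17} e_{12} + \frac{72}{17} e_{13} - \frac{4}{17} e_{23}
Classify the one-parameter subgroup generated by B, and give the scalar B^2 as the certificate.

B^2 term by term: the squares give (\frac{24}{17})^2*(e_{12})^2 + (\frac{72}{17})^2*(e_{13})^2 + (-\frac{4}{17})^2*(e_{23})^2 = \frac{576}{289}*(-1) + \frac{5184}{289}*(+1) + \frac{16}{289}*(+1) = 16 (each basis 2-blade squares to minus the product of its generators' squares); cross terms between blades sharing an index anticommute and cancel. So B^2 = 16.
Answer: boost, certificate B^2 = 16. Note: conjugating B changes its blade decomposition but never the scalar B^2 = 16, whose sign settles the classification.


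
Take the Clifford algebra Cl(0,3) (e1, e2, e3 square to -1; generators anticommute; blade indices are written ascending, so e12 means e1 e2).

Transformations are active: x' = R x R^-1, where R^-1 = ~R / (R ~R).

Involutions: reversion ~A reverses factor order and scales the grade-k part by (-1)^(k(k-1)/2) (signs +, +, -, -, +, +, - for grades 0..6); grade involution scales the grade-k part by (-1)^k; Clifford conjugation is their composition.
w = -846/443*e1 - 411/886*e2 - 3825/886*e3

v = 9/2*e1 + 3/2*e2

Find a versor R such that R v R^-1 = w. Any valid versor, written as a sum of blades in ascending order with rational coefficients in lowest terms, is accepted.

Take R = v + w = 2295/886*e1 + 459/443*e2 - 3825/886*e3. Because q(v) = q(w) = -45/2, conjugation by R sends v exactly to w.
Answer: 2295/886*e1 + 459/443*e2 - 3825/886*e3


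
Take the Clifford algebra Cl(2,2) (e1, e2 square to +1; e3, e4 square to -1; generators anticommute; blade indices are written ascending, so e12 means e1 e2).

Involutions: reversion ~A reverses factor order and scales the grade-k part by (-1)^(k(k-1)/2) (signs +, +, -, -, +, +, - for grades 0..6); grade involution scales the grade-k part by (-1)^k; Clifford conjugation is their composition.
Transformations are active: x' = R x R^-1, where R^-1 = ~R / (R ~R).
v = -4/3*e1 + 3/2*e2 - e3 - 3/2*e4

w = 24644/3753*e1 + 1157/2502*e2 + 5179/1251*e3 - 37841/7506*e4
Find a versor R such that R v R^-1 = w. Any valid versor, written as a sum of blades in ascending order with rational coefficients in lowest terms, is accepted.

Here q(v) = q(w) = 7/9; the classical choice R = v + w = 19640/3753*e1 + 2455/1251*e2 + 3928/1251*e3 - 24550/3753*e4 then realises v -> w under the sandwich.
Answer: 19640/3753*e1 + 2455/1251*e2 + 3928/1251*e3 - 24550/3753*e4


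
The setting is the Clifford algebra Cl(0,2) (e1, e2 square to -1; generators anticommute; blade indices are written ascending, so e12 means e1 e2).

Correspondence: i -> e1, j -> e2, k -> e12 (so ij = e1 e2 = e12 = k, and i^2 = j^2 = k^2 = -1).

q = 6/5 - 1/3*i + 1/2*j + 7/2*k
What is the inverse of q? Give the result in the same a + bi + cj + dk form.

In blades: q = 6/5 - 1/3*e1 + 1/2*e2 + 7/2*e12.
With qbar = 6/5 + 1/3*e1 - 1/2*e2 - 7/2*e12 (scalar fixed, mapped units negated), q qbar = 6323/450 (the sum of squared coefficients), so q^-1 = qbar / (6323/450) = 540/6323 + 150/6323*e1 - 225/6323*e2 - 1575/6323*e12; translating back:
Answer: 540/6323 + 150/6323*i - 225/6323*j - 1575/6323*k


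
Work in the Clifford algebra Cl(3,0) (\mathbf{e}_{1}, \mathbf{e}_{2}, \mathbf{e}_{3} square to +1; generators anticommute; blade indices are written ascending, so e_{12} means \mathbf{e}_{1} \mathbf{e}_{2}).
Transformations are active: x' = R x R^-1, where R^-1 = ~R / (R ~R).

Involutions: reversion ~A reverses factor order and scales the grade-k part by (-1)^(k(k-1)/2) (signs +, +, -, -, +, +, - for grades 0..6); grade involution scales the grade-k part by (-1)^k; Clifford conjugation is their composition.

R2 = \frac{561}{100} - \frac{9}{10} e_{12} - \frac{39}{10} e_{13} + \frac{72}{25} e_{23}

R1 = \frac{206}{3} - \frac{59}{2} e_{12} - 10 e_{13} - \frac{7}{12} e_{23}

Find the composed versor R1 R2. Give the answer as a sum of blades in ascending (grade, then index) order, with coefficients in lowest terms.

Distribute over the terms of R1 (each basis-blade product reordered to ascending indices, repeated generators contracted through their squares):
(\frac{206}{3}) R2 = \frac{19261}{50} - \frac{309}{5} e_{12} - \frac{1339}{5} e_{13} + \frac{4944}{25} e_{23}
(-\frac{59}{2} e_{12}) R2 = -\frac{531}{20} - \frac{33099}{200} e_{12} - \frac{2124}{25} e_{13} - \frac{2301}{20} e_{23}
(-10 e_{13}) R2 = -39 + \frac{144}{5} e_{12} - \frac{561}{10} e_{13} + 9 e_{23}
(-\frac{7}{12} e_{23}) R2 = \frac{42}{25} + \frac{91}{40} e_{12} - \frac{21}{40} e_{13} - \frac{1309}{400} e_{23}
Summing the partial products and collecting blades:
Answer: \frac{6427}{20} - \frac{9811}{50} e_{12} - \frac{81877}{200} e_{13} + \frac{1415}{16} e_{23}


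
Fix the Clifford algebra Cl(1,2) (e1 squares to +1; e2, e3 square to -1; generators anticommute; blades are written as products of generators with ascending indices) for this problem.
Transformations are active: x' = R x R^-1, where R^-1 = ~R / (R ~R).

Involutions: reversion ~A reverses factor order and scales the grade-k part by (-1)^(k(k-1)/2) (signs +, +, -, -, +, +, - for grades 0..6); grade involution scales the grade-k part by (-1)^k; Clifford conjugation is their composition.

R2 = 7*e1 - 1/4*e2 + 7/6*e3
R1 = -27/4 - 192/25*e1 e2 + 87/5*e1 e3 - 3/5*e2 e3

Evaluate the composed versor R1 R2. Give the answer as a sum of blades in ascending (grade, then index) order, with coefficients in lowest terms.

Distribute over the terms of R2 (each basis-blade product reordered to ascending indices, repeated generators contracted through their squares):
R1 (7*e1) = -189/4*e1 + 1344/25*e2 - 609/5*e3 - 21/5*e1 e2 e3
R1 (-1/4*e2) = -48/25*e1 + 27/16*e2 + 3/20*e3 + 87/20*e1 e2 e3
R1 (7/6*e3) = -203/10*e1 + 7/10*e2 - 63/8*e3 - 224/25*e1 e2 e3
Summing the partial products and collecting blades:
Answer: -6947/100*e1 + 22459/400*e2 - 5181/40*e3 - 881/100*e1 e2 e3


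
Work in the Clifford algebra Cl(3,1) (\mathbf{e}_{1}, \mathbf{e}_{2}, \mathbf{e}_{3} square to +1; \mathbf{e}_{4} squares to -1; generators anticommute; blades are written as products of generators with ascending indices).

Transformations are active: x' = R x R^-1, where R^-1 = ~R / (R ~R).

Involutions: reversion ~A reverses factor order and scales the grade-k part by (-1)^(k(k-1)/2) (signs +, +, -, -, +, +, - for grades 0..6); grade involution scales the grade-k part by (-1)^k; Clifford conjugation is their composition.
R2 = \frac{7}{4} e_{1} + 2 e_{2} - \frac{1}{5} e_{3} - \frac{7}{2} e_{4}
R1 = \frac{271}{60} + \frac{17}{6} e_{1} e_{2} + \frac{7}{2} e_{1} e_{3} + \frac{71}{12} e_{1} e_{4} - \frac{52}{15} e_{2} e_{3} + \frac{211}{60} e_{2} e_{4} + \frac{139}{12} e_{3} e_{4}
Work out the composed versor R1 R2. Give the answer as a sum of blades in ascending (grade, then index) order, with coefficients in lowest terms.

Distribute over the terms of R2 (each basis-blade product reordered to ascending indices, repeated generators contracted through their squares):
R1 (\frac{7}{4} e_{1}) = \frac{1897}{240} e_{1} - \frac{119}{24} e_{2} - \frac{49}{8} e_{3} - \frac{497}{48} e_{4} - \frac{91}{15} e_{1} e_{2} e_{3} + \frac{1477}{240} e_{1} e_{2} e_{4} + \frac{973}{48} e_{1} e_{3} e_{4}
R1 (2 e_{2}) = \frac{17}{3} e_{1} + \frac{271}{30} e_{2} + \frac{104}{15} e_{3} - \frac{211}{30} e_{4} - 7 e_{1} e_{2} e_{3} - \frac{71}{6} e_{1} e_{2} e_{4} + \frac{139}{6} e_{2} e_{3} e_{4}
R1 (-\frac{1}{5} e_{3}) = -\frac{7}{10} e_{1} + \frac{52}{75} e_{2} - \frac{271}{300} e_{3} + \frac{139}{60} e_{4} - \frac{17}{30} e_{1} e_{2} e_{3} + \frac{71}{60} e_{1} e_{3} e_{4} + \frac{211}{300} e_{2} e_{3} e_{4}
R1 (-\frac{7}{2} e_{4}) = \frac{497}{24} e_{1} + \frac{1477}{120} e_{2} + \frac{973}{24} e_{3} - \frac{1897}{120} e_{4} - \frac{119}{12} e_{1} e_{2} e_{4} - \frac{49}{4} e_{1} e_{3} e_{4} + \frac{182}{15} e_{2} e_{3} e_{4}
Summing the partial products and collecting blades:
Answer: \frac{8059}{240} e_{1} + \frac{5123}{300} e_{2} + \frac{6067}{150} e_{3} - \frac{7411}{240} e_{4} - \frac{409}{30} e_{1} e_{2} e_{3} - \frac{3743}{240} e_{1} e_{2} e_{4} + \frac{2209}{240} e_{1} e_{3} e_{4} + \frac{10801}{300} e_{2} e_{3} e_{4}


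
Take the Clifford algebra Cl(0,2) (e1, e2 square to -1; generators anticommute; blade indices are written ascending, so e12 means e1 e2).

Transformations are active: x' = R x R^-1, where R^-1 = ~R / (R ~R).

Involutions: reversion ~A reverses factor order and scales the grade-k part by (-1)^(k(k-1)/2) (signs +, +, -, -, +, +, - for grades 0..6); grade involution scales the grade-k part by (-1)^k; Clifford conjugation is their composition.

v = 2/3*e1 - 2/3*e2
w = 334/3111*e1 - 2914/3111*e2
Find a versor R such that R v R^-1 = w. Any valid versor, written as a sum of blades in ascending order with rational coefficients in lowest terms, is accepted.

Take R = v + w = 2408/3111*e1 - 4988/3111*e2. Because q(v) = q(w) = -8/9, conjugation by R sends v exactly to w.
Answer: 2408/3111*e1 - 4988/3111*e2


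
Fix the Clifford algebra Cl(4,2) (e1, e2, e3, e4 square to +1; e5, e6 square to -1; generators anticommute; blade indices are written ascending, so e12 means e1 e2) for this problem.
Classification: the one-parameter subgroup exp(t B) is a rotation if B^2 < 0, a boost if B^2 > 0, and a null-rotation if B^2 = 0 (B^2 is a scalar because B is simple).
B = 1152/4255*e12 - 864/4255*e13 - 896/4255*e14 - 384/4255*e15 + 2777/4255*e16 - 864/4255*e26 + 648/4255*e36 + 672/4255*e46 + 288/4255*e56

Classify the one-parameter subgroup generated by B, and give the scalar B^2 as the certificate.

B^2 term by term: the squares give (1152/4255)^2*(e12)^2 + (-864/4255)^2*(e13)^2 + (-896/4255)^2*(e14)^2 + (-384/4255)^2*(e15)^2 + (2777/4255)^2*(e16)^2 + (-864/4255)^2*(e26)^2 + (648/4255)^2*(e36)^2 + (672/4255)^2*(e46)^2 + (288/4255)^2*(e56)^2 = 1327104/18105025*(-1) + 746496/18105025*(-1) + 802816/18105025*(-1) + 147456/18105025*(+1) + 7711729/18105025*(+1) + 746496/18105025*(+1) + 419904/18105025*(+1) + 451584/18105025*(+1) + 82944/18105025*(-1) = 9/25 (each basis 2-blade squares to minus the product of its generators' squares); cross terms between blades sharing an index anticommute and cancel; the commuting (index-disjoint) pairs give grade-4 terms 2*c*c'*(blade product), which cancel blade by blade — e1236: 1492992/18105025 - 1492992/18105025 = 0; e1246: 1548288/18105025 - 1548288/18105025 = 0; e1256: 663552/18105025 - 663552/18105025 = 0; e1346: -1161216/18105025 + 1161216/18105025 = 0; e1356: -497664/18105025 + 497664/18105025 = 0; e1456: -516096/18105025 + 516096/18105025 = 0 — confirming B is simple. So B^2 = 9/25.
Answer: boost, certificate B^2 = 9/25. No conjugation can change B^2 = 9/25; the sign gives the class.


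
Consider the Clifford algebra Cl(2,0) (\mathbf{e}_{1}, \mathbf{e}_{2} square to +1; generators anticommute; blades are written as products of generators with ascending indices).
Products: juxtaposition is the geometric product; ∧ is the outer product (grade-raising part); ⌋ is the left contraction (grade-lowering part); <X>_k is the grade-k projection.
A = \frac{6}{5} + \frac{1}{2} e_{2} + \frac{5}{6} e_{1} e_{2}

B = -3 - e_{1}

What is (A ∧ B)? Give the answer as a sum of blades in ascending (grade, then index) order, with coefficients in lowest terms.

step 1: -\frac{18}{5} - \frac{6}{5} e_{1} - \frac{3}{2} e_{2} - 2 e_{1} e_{2}
Answer: -\frac{18}{5} - \frac{6}{5} e_{1} - \frac{3}{2} e_{2} - 2 e_{1} e_{2}


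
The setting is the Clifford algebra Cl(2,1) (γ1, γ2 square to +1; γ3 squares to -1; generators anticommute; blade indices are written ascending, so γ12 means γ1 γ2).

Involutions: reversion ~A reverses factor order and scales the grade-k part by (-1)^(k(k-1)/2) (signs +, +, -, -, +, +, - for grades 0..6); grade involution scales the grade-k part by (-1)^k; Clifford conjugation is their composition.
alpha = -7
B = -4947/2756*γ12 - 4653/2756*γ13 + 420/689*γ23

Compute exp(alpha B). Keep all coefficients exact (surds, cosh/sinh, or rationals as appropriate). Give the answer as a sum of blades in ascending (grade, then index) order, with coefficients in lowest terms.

B^2 term by term: the squares give (-4947/2756)^2*(γ12)^2 + (-4653/2756)^2*(γ13)^2 + (420/689)^2*(γ23)^2 = 24472809/7595536*(-1) + 21650409/7595536*(+1) + 176400/474721*(+1) = 0 (each basis 2-blade squares to minus the product of its generators' squares); cross terms between blades sharing an index anticommute and cancel. So B^2 = 0.
B^2 = 0, so the series closes: exp(alpha B) = 1 + alpha B (parabolic case).
Answer: 1 + 34629/2756*γ12 + 32571/2756*γ13 - 2940/689*γ23


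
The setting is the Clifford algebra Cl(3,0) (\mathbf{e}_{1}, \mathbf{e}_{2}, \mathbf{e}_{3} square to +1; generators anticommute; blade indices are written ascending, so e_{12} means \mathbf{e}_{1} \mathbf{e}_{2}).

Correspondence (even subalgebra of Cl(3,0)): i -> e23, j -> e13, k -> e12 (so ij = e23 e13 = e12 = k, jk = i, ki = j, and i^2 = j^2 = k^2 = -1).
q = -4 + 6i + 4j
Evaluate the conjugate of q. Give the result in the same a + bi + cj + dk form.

In blades: q = -4 + 4 e_{13} + 6 e_{23}.
Quaternion conjugation is reversion on the even subalgebra: the scalar is fixed and every grade-2 blade flips sign, giving -4 - 4 e_{13} - 6 e_{23}; translating back:
Answer: -4 - 6i - 4j


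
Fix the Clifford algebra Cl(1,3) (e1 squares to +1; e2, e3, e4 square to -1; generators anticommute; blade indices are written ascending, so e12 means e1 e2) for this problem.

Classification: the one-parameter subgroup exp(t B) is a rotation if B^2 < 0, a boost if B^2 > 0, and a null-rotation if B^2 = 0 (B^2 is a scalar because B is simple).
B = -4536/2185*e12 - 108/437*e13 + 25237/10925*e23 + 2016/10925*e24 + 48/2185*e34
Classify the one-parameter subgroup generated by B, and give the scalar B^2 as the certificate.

B^2 term by term: the squares give (-4536/2185)^2*(e12)^2 + (-108/437)^2*(e13)^2 + (25237/10925)^2*(e23)^2 + (2016/10925)^2*(e24)^2 + (48/2185)^2*(e34)^2 = 20575296/4774225*(+1) + 11664/190969*(+1) + 636906169/119355625*(-1) + 4064256/119355625*(-1) + 2304/4774225*(-1) = -1 (each basis 2-blade squares to minus the product of its generators' squares); cross terms between blades sharing an index anticommute and cancel; the commuting (index-disjoint) pairs give grade-4 terms 2*c*c'*(blade product), which cancel blade by blade — e1234: -435456/4774225 + 435456/4774225 = 0 — confirming B is simple. So B^2 = -1.
Answer: rotation, certificate B^2 = -1. The invariant at work: B^2 = -1 is unchanged by conjugation, hence its sign classifies the subgroup whatever basis B is written in.


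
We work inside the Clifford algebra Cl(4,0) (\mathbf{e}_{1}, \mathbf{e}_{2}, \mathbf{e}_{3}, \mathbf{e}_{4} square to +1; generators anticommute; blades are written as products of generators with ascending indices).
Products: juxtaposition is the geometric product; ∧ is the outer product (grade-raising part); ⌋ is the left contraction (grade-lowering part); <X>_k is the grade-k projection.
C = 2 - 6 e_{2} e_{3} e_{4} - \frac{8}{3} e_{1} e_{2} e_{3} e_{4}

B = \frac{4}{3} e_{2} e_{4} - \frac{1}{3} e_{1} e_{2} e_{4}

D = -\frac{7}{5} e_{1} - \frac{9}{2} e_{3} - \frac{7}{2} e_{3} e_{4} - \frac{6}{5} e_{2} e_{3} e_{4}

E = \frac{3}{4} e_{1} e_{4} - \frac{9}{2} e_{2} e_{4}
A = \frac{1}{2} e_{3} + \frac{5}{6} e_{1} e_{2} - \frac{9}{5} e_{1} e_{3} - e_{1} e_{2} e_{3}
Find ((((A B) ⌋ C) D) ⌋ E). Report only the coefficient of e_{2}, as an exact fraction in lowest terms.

step 1: \frac{5}{18} e_{4} + \frac{10}{9} e_{1} e_{4} - \frac{1}{3} e_{3} e_{4} + \frac{4}{3} e_{1} e_{3} e_{4} - \frac{1}{15} e_{2} e_{3} e_{4} + \frac{67}{30} e_{1} e_{2} e_{3} e_{4}
step 2: -\frac{286}{45} + \frac{8}{45} e_{1} + \frac{14}{9} e_{2} - \frac{8}{9} e_{1} e_{2} + \frac{35}{27} e_{2} e_{3} + \frac{20}{27} e_{1} e_{2} e_{3}
step 3: -\frac{56}{225} + \frac{2002}{225} e_{1} - \frac{637}{90} e_{2} + \frac{143}{5} e_{3} + \frac{14}{9} e_{4} - \frac{52}{45} e_{1} e_{2} - \frac{4}{5} e_{1} e_{3} + \frac{8}{9} e_{1} e_{4} - \frac{217}{27} e_{2} e_{3} - \frac{245}{54} e_{2} e_{4} + \frac{917}{45} e_{3} e_{4} + \frac{59}{27} e_{1} e_{2} e_{3} - \frac{70}{27} e_{1} e_{2} e_{4} + \frac{4}{9} e_{1} e_{3} e_{4} + \frac{491}{225} e_{2} e_{3} e_{4} + \frac{652}{225} e_{1} e_{2} e_{3} e_{4}
step 4: -\frac{253}{12} - \frac{7}{6} e_{1} + 7 e_{2} + \frac{11557}{300} e_{4} - \frac{14}{75} e_{1} e_{4} + \frac{28}{25} e_{2} e_{4}
Answer: 7


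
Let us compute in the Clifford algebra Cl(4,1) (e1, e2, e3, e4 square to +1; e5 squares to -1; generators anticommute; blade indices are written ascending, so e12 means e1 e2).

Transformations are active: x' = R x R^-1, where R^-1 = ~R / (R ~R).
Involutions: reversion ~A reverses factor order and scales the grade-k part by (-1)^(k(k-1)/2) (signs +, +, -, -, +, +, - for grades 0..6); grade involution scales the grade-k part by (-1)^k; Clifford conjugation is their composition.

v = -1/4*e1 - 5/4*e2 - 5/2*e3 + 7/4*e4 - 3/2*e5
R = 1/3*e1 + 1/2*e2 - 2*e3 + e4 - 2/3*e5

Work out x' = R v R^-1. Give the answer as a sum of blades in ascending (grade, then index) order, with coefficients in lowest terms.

~R = 1/3*e1 + 1/2*e2 - 2*e3 + e4 - 2/3*e5, and R ~R = 59/12, so R^-1 = ~R / (59/12).
R v = 121/24 - 7/24*e12 - 4/3*e13 + 5/6*e14 - 2/3*e15 - 15/4*e23 + 17/8*e24 - 19/12*e25 - e34 + 4/3*e35 - 1/3*e45
Answer: 661/708*e1 + 537/236*e2 - 189/118*e3 + 71/236*e4 + 47/354*e5


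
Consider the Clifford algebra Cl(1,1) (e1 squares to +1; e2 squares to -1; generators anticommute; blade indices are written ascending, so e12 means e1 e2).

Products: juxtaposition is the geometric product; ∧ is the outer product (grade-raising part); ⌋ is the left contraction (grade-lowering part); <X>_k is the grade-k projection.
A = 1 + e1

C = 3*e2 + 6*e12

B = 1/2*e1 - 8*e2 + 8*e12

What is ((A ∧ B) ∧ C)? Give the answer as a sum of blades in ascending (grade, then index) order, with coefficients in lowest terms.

step 1: 1/2*e1 - 8*e2
step 2: 3/2*e12
Answer: 3/2*e12


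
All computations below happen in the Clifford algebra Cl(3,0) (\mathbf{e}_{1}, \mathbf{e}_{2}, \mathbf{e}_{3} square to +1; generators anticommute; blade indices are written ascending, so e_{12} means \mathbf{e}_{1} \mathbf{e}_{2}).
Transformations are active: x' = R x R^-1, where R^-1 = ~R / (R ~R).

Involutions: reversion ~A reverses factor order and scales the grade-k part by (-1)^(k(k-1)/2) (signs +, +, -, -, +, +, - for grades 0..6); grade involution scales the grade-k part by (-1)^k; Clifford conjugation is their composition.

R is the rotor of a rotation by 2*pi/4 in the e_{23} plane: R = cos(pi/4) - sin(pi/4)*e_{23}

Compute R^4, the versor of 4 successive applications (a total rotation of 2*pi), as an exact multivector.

Rotor phase runs at HALF the rotation angle; powers of one rotor simply add phase, so after 4 steps in e_{23} the phase is 4*pi/4 = \pi and R^4 = cos(\pi) - sin(\pi)*e_{23}.
cos(\pi) = -1 and sin(\pi) = 0, so R^4 = -1. The total rotation 2*pi is 1 full turn, so every vector returns to itself, yet the rotor is -1, on the OTHER sheet of the double cover (an odd number of 2*pi turns).
Answer: -1


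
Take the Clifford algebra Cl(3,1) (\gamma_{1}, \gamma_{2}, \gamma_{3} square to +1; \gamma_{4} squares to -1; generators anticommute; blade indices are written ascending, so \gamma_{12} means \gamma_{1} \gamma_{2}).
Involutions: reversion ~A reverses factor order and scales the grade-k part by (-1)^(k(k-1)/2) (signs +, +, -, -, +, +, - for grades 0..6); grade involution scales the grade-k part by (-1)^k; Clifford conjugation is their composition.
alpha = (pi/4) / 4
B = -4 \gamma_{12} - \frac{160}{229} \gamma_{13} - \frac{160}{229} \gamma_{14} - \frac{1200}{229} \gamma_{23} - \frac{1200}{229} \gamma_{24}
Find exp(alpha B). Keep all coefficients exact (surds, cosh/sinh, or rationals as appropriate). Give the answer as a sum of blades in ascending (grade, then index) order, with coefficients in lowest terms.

B^2 term by term: the squares give (-4)^2*(\gamma_{12})^2 + (-\frac{160}{229})^2*(\gamma_{13})^2 + (-\frac{160}{229})^2*(\gamma_{14})^2 + (-\frac{1200}{229})^2*(\gamma_{23})^2 + (-\frac{1200}{229})^2*(\gamma_{24})^2 = 16*(-1) + \frac{25600}{52441}*(-1) + \frac{25600}{52441}*(+1) + \frac{1440000}{52441}*(-1) + \frac{1440000}{52441}*(+1) = -16 (each basis 2-blade squares to minus the product of its generators' squares); cross terms between blades sharing an index anticommute and cancel; the commuting (index-disjoint) pairs give grade-4 terms 2*c*c'*(blade product), which cancel blade by blade — \gamma_{1234}: -\frac{384000}{52441} + \frac{384000}{52441} = 0 — confirming B is simple. So B^2 = -16.
B^2 = -16 — B^2 < 0, so the exponential closes trigonometrically: l = 4, alpha*l = \frac{\pi}{4}, so exp(alpha B) = cos(\frac{\pi}{4}) + (sin(\frac{\pi}{4})/4)*B = \frac{\sqrt{2}}{2} + (\frac{\sqrt{2}}{8})*B.
Answer: \frac{\sqrt{2}}{2} - \frac{\sqrt{2}}{2} \gamma_{12} - \frac{20 \sqrt{2}}{229} \gamma_{13} - \frac{20 \sqrt{2}}{229} \gamma_{14} - \frac{150 \sqrt{2}}{229} \gamma_{23} - \frac{150 \sqrt{2}}{229} \gamma_{24}


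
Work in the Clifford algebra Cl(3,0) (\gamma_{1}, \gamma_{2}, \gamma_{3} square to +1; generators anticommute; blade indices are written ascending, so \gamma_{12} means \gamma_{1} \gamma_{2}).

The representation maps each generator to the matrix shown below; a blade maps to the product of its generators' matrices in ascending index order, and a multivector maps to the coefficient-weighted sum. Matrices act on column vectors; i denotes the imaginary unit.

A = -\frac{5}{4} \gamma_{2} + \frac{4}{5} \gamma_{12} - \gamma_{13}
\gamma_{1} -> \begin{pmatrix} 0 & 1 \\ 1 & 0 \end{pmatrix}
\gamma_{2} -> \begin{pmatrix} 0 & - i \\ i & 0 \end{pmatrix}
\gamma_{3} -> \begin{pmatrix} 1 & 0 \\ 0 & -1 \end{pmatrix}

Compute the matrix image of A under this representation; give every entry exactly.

Bivector images (products of the table entries): rho(\gamma_{12}) = rho(\gamma_{1})rho(\gamma_{2}) = \begin{pmatrix} i & 0 \\ 0 & - i \end{pmatrix}; rho(\gamma_{13}) = rho(\gamma_{1})rho(\gamma_{3}) = \begin{pmatrix} 0 & -1 \\ 1 & 0 \end{pmatrix}.
M = (-\frac{5}{4})*rho(\gamma_{2}) + (\frac{4}{5})*rho(\gamma_{12}) + (-1)*rho(\gamma_{13}), summed entrywise:
Answer: \begin{pmatrix} \frac{4 i}{5} & 1 + \frac{5 i}{4} \\ -1 - \frac{5 i}{4} & - \frac{4 i}{5} \end{pmatrix}


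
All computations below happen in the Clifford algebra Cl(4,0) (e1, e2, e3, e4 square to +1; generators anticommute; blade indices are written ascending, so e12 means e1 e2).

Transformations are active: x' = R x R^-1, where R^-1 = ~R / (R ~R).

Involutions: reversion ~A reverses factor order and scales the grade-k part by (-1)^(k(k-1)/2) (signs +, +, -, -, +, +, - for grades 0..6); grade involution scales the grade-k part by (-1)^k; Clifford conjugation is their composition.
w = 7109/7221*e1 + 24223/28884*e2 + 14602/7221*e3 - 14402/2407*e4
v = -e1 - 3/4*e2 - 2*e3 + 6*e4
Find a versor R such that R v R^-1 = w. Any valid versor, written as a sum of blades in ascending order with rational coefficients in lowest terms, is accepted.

Reasoning: v^2 = w^2 = 665/16 since conjugation preserves the quadratic form; R = v + w = -112/7221*e1 + 640/7221*e2 + 160/7221*e3 + 40/2407*e4 is then valid when invertible, keeping its own part and reversing (v - w)/2.
Answer: -112/7221*e1 + 640/7221*e2 + 160/7221*e3 + 40/2407*e4
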